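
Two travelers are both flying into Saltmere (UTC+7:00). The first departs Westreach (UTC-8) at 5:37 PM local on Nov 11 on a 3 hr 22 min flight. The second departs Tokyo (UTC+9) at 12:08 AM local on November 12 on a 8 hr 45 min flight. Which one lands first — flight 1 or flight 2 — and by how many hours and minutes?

the second, by 5 hours 6 minutes

Flight 1 in UTC: 5:37 PM + 8:00 = 1:37 AM on Nov 12.
+3 hours 22 minutes → arrive 4:59 AM UTC on Nov 12.
Flight 2 in UTC: 12:08 AM − 9:00 = 3:08 PM on Nov 11.
+8 hours 45 minutes → arrive 11:53 PM UTC on Nov 11.
Flight 2 lands earlier by 5 hours 6 minutes.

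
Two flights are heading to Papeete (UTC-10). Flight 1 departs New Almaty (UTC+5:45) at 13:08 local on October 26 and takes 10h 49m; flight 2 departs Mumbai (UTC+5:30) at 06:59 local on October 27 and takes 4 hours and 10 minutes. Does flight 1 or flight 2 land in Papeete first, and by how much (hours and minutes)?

the first, by 11 hours 27 minutes

Flight 1 in UTC: 13:08 − 5:45 = 07:23 on Oct 26.
+10 hours 49 minutes → arrive 18:12 UTC on Oct 26.
Flight 2 in UTC: 06:59 − 5:30 = 01:29 on Oct 27.
+4 hours 10 minutes → arrive 05:39 UTC on Oct 27.
Flight 1 lands earlier by 11 hours 27 minutes.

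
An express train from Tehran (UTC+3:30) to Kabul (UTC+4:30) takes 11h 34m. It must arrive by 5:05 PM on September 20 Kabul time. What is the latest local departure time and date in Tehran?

Target arrival in UTC: 5:05 PM − 4:30 = 12:35 PM on Sep 20.
Subtract 11 hours 34 minutes → departure 1:01 AM UTC on Sep 20.
Tehran is UTC+3:30: 1:01 AM + 3:30 = 4:31 AM on Sep 20.

4:31 AM on Sep 20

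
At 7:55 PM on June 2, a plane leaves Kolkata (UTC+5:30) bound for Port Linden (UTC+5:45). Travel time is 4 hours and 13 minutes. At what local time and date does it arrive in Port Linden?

Port Linden is 0:15 ahead of Kolkata.
After 4 hours 13 minutes it is 12:08 AM (Jun 3) in Kolkata.
Shift by the zone difference: 12:08 AM + 0:15 = 12:23 AM on Jun 3 in Port Linden.

12:23 AM on June 3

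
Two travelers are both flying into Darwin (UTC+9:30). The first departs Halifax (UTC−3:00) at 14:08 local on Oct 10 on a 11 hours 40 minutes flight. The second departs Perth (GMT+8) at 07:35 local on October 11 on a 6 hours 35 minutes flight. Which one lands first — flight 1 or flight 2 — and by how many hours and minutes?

the first, by 1 hour 22 minutes

Flight 1 in UTC: 14:08 + 3:00 = 17:08 on Oct 10.
+11 hours 40 minutes → arrive 04:48 UTC on Oct 11.
Flight 2 in UTC: 07:35 − 8:00 = 23:35 on Oct 10.
+6 hours 35 minutes → arrive 06:10 UTC on Oct 11.
Flight 1 lands earlier by 1 hour 22 minutes.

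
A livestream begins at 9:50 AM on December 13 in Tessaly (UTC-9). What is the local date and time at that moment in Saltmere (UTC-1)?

5:50 PM on December 13

In UTC: 9:50 AM + 9:00 = 6:50 PM on Dec 13.
Saltmere is UTC−1:00: 6:50 PM − 1:00 = 5:50 PM on Dec 13.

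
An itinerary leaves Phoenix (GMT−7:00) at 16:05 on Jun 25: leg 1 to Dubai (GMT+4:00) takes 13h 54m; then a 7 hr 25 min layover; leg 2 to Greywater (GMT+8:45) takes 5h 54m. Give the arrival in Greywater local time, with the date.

11:03 on June 27

Convert departure to UTC: 16:05 + 7:00 = 23:05 UTC on Jun 25.
Add 13 hours 54 minutes leg 1 → 12:59 UTC (Jun 26).
Add 7 hours and 25 minutes layover in Dubai → 20:24 UTC.
Add 5 hours 54 minutes leg 2 → 02:18 UTC (Jun 27).
Greywater is UTC+8:45, so local arrival = 02:18 + 8:45 = 11:03 on Jun 27.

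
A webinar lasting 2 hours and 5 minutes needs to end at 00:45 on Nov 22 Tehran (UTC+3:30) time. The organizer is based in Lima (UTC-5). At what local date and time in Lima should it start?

14:10 on Nov 21

Target end time in UTC: 00:45 − 3:30 = 21:15 on Nov 21.
Subtract 2 hours 5 minutes → start 19:10 UTC on Nov 21.
Lima is UTC−5:00: 19:10 − 5:00 = 14:10 on Nov 21.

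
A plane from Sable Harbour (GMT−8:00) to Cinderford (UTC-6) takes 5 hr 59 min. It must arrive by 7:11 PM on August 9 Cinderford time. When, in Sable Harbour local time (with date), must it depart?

Target arrival in UTC: 7:11 PM + 6:00 = 1:11 AM on Aug 10.
Subtract 5 hours 59 minutes → departure 7:12 PM UTC on Aug 9.
Sable Harbour is UTC−8:00: 7:12 PM − 8:00 = 11:12 AM on Aug 9.

11:12 AM on August 9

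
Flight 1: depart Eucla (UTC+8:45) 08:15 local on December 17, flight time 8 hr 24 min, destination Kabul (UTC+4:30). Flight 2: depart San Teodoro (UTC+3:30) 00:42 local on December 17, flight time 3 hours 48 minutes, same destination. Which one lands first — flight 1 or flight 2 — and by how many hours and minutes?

the second, by 6 hours 54 minutes

Flight 1 in UTC: 08:15 − 8:45 = 23:30 on Dec 16.
+8 hours and 24 minutes → arrive 07:54 UTC on Dec 17.
Flight 2 in UTC: 00:42 − 3:30 = 21:12 on Dec 16.
+3 hours and 48 minutes → arrive 01:00 UTC on Dec 17.
Flight 2 lands earlier by 6 hours 54 minutes.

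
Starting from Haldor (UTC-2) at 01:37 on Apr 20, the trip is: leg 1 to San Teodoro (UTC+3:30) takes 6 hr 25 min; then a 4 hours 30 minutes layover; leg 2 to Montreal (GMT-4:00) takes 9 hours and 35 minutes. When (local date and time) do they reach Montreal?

20:07 on Apr 20

Convert departure to UTC: 01:37 + 2:00 = 03:37 UTC on Apr 20.
Add 6 hours and 25 minutes leg 1 → 10:02 UTC.
Add 4 hours and 30 minutes layover in San Teodoro → 14:32 UTC.
Add 9 hours 35 minutes leg 2 → 00:07 UTC (Apr 21).
Montreal is UTC−4:00, so local arrival = 00:07 − 4:00 = 20:07 on Apr 20.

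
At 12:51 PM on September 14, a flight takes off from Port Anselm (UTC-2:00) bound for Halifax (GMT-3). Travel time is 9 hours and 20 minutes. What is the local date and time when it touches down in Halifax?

9:11 PM on September 14

Convert departure to UTC: 12:51 PM + 2:00 = 2:51 PM UTC on Sep 14.
Add 9 hours and 20 minutes travel time → 12:11 AM UTC (Sep 15).
Halifax is UTC−3:00, so local arrival = 12:11 AM − 3:00 = 9:11 PM on Sep 14.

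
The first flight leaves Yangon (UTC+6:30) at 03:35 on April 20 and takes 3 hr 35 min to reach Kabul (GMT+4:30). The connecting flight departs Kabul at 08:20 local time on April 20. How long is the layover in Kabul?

3 hours 10 minutes

Convert departure to UTC: 03:35 − 6:30 = 21:05 UTC on Apr 19.
Add 3 hours 35 minutes flight time → 00:40 UTC (Apr 20).
Kabul is UTC+4:30, so local arrival = 00:40 + 4:30 = 05:10 on Apr 20.
Layover = 08:20 − 05:10 = 3 hours 10 minutes.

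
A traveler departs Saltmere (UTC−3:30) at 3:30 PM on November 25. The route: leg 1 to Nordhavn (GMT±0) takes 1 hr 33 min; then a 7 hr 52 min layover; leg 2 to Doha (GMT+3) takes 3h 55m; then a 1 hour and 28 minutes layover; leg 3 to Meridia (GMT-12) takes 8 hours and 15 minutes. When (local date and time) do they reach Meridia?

Convert departure to UTC: 3:30 PM + 3:30 = 7:00 PM UTC on Nov 25.
Add 1 hour and 33 minutes leg 1 → 8:33 PM UTC.
Add 7 hours and 52 minutes layover in Nordhavn → 4:25 AM UTC (Nov 26).
Add 3 hours and 55 minutes leg 2 → 8:20 AM UTC.
Add 1 hour and 28 minutes layover in Doha → 9:48 AM UTC.
Add 8 hours and 15 minutes leg 3 → 6:03 PM UTC.
Meridia is UTC−12:00, so local arrival = 6:03 PM − 12:00 = 6:03 AM on Nov 26.

6:03 AM on November 26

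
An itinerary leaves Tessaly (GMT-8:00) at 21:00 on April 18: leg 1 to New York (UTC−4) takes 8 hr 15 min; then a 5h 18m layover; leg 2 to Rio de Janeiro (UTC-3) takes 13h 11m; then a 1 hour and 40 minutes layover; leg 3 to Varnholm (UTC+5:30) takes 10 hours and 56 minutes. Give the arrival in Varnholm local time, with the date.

01:50 on Apr 21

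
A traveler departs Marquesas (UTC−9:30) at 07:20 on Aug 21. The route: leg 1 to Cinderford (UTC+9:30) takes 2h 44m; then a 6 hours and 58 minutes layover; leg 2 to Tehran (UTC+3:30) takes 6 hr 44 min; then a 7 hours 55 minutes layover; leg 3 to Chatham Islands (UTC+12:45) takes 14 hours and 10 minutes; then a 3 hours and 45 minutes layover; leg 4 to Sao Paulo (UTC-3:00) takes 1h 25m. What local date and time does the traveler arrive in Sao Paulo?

09:31 on August 23

Convert departure to UTC: 07:20 + 9:30 = 16:50 UTC on Aug 21.
Add 2 hours and 44 minutes leg 1 → 19:34 UTC.
Add 6 hours 58 minutes layover in Cinderford → 02:32 UTC (Aug 22).
Add 6 hours and 44 minutes leg 2 → 09:16 UTC.
Add 7 hours and 55 minutes layover in Tehran → 17:11 UTC.
Add 14 hours and 10 minutes leg 3 → 07:21 UTC (Aug 23).
Add 3 hours 45 minutes layover in Chatham Islands → 11:06 UTC.
Add 1 hour 25 minutes leg 4 → 12:31 UTC.
Sao Paulo is UTC−3:00, so local arrival = 12:31 − 3:00 = 09:31 on Aug 23.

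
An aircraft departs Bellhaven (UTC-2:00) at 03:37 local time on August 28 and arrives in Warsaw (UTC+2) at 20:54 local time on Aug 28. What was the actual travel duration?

Warsaw is 4:00 ahead of Bellhaven.
Clock-face elapsed time (ignoring zones) is 17 hours 17 minutes.
Actual elapsed = 17 hours 17 minutes − 4:00 = 13 hours 17 minutes.

13 hours 17 minutes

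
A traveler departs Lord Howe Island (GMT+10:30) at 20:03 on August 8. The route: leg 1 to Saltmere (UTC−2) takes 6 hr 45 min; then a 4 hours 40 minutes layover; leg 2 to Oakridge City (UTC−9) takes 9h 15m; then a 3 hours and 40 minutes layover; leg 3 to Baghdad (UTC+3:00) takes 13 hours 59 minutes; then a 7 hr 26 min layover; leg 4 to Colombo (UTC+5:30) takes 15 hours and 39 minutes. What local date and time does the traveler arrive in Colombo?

04:27 on August 11

Convert departure to UTC: 20:03 − 10:30 = 09:33 UTC on Aug 8.
Add 6 hours 45 minutes leg 1 → 16:18 UTC.
Add 4 hours and 40 minutes layover in Saltmere → 20:58 UTC.
Add 9 hours 15 minutes leg 2 → 06:13 UTC (Aug 9).
Add 3 hours 40 minutes layover in Oakridge City → 09:53 UTC.
Add 13 hours 59 minutes leg 3 → 23:52 UTC.
Add 7 hours and 26 minutes layover in Baghdad → 07:18 UTC (Aug 10).
Add 15 hours and 39 minutes leg 4 → 22:57 UTC.
Colombo is UTC+5:30, so local arrival = 22:57 + 5:30 = 04:27 on Aug 11.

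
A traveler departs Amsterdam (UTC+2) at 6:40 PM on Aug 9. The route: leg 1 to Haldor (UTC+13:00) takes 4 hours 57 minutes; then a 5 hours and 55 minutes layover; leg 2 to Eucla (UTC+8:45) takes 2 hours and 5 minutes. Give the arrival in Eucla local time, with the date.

Convert departure to UTC: 6:40 PM − 2:00 = 4:40 PM UTC on Aug 9.
Add 4 hours and 57 minutes leg 1 → 9:37 PM UTC.
Add 5 hours 55 minutes layover in Haldor → 3:32 AM UTC (Aug 10).
Add 2 hours 5 minutes leg 2 → 5:37 AM UTC.
Eucla is UTC+8:45, so local arrival = 5:37 AM + 8:45 = 2:22 PM on Aug 10.

2:22 PM on Aug 10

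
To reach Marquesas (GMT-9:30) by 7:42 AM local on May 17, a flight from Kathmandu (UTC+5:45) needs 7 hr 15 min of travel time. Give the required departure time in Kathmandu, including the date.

Target arrival in UTC: 7:42 AM + 9:30 = 5:12 PM on May 17.
Subtract 7 hours and 15 minutes → departure 9:57 AM UTC on May 17.
Kathmandu is UTC+5:45: 9:57 AM + 5:45 = 3:42 PM on May 17.

3:42 PM on May 17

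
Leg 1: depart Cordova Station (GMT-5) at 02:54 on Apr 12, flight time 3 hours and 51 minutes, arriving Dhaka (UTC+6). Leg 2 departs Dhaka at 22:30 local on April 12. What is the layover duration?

Convert departure to UTC: 02:54 + 5:00 = 07:54 UTC on Apr 12.
Add 3 hours and 51 minutes flight time → 11:45 UTC.
Dhaka is UTC+6:00, so local arrival = 11:45 + 6:00 = 17:45 on Apr 12.
Layover = 22:30 − 17:45 = 4 hours 45 minutes.

4 hours 45 minutes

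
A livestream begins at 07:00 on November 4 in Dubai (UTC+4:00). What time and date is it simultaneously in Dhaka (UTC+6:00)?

In UTC: 07:00 − 4:00 = 03:00 on Nov 4.
Dhaka is UTC+6:00: 03:00 + 6:00 = 09:00 on Nov 4.

09:00 on Nov 4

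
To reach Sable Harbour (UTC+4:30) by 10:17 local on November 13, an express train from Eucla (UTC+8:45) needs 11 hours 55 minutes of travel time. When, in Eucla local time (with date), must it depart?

Target arrival in UTC: 10:17 − 4:30 = 05:47 on Nov 13.
Subtract 11 hours and 55 minutes → departure 17:52 UTC on Nov 12.
Eucla is UTC+8:45: 17:52 + 8:45 = 02:37 on Nov 13.

02:37 on Nov 13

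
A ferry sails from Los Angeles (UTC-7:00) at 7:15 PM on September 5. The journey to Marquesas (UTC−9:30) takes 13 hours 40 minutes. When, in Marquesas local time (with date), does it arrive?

Convert departure to UTC: 7:15 PM + 7:00 = 2:15 AM UTC on Sep 6.
Add 13 hours and 40 minutes travel time → 3:55 PM UTC.
Marquesas is UTC−9:30, so local arrival = 3:55 PM − 9:30 = 6:25 AM on Sep 6.

6:25 AM on Sep 6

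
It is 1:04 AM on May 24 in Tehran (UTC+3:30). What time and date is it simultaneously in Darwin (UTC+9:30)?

7:04 AM on May 24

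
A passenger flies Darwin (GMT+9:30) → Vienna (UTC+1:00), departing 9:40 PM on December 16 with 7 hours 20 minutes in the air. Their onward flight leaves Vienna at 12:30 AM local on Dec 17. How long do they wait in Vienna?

4 hours

Convert departure to UTC: 9:40 PM − 9:30 = 12:10 PM UTC on Dec 16.
Add 7 hours 20 minutes flight time → 7:30 PM UTC.
Vienna is UTC+1:00, so local arrival = 7:30 PM + 1:00 = 8:30 PM on Dec 16.
Layover = 12:30 AM − 8:30 PM (+1 day) = 4 hours.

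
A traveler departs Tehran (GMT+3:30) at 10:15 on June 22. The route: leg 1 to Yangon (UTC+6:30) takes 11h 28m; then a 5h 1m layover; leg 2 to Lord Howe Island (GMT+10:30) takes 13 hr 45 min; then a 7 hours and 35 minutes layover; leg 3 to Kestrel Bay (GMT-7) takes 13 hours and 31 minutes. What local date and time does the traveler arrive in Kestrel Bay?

Convert departure to UTC: 10:15 − 3:30 = 06:45 UTC on Jun 22.
Add 11 hours and 28 minutes leg 1 → 18:13 UTC.
Add 5 hours and 1 minute layover in Yangon → 23:14 UTC.
Add 13 hours 45 minutes leg 2 → 12:59 UTC (Jun 23).
Add 7 hours and 35 minutes layover in Lord Howe Island → 20:34 UTC.
Add 13 hours 31 minutes leg 3 → 10:05 UTC (Jun 24).
Kestrel Bay is UTC−7:00, so local arrival = 10:05 − 7:00 = 03:05 on Jun 24.

03:05 on Jun 24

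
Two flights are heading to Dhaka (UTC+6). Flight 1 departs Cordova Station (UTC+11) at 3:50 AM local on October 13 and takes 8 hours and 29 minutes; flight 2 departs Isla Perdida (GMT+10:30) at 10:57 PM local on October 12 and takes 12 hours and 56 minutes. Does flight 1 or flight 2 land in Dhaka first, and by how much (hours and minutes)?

the first, by 4 minutes

Flight 1 in UTC: 3:50 AM − 11:00 = 4:50 PM on Oct 12.
+8 hours and 29 minutes → arrive 1:19 AM UTC on Oct 13.
Flight 2 in UTC: 10:57 PM − 10:30 = 12:27 PM on Oct 12.
+12 hours and 56 minutes → arrive 1:23 AM UTC on Oct 13.
Flight 1 lands earlier by 4 minutes.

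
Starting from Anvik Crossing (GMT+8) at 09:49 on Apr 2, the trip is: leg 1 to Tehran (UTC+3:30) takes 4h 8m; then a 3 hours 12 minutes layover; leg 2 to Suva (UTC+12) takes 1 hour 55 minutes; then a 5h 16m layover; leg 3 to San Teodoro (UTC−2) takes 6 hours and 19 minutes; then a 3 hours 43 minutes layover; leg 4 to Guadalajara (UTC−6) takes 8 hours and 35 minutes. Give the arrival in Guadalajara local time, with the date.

04:57 on Apr 3

Convert departure to UTC: 09:49 − 8:00 = 01:49 UTC on Apr 2.
Add 4 hours 8 minutes leg 1 → 05:57 UTC.
Add 3 hours 12 minutes layover in Tehran → 09:09 UTC.
Add 1 hour 55 minutes leg 2 → 11:04 UTC.
Add 5 hours 16 minutes layover in Suva → 16:20 UTC.
Add 6 hours 19 minutes leg 3 → 22:39 UTC.
Add 3 hours and 43 minutes layover in San Teodoro → 02:22 UTC (Apr 3).
Add 8 hours and 35 minutes leg 4 → 10:57 UTC.
Guadalajara is UTC−6:00, so local arrival = 10:57 − 6:00 = 04:57 on Apr 3.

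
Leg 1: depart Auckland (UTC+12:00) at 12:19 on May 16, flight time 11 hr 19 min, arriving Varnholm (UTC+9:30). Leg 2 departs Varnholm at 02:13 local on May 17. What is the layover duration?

Convert departure to UTC: 12:19 − 12:00 = 00:19 UTC on May 16.
Add 11 hours 19 minutes flight time → 11:38 UTC.
Varnholm is UTC+9:30, so local arrival = 11:38 + 9:30 = 21:08 on May 16.
Layover = 02:13 − 21:08 (+1 day) = 5 hours 5 minutes.

5 hours 5 minutes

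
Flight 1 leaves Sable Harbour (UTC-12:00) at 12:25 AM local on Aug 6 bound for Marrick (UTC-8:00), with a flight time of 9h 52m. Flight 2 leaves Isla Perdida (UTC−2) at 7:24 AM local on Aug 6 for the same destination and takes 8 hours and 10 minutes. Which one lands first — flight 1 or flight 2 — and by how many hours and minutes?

Flight 1 in UTC: 12:25 AM + 12:00 = 12:25 PM on Aug 6.
+9 hours 52 minutes → arrive 10:17 PM UTC on Aug 6.
Flight 2 in UTC: 7:24 AM + 2:00 = 9:24 AM on Aug 6.
+8 hours and 10 minutes → arrive 5:34 PM UTC on Aug 6.
Flight 2 lands earlier by 4 hours 43 minutes.

the second, by 4 hours 43 minutes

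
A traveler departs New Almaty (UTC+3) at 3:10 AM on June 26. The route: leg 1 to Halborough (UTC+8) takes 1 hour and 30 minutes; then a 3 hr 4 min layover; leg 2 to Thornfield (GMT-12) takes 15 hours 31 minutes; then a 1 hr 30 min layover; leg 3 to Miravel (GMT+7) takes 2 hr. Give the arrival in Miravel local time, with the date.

6:45 AM on June 27

Convert departure to UTC: 3:10 AM − 3:00 = 12:10 AM UTC on Jun 26.
Add 1 hour and 30 minutes leg 1 → 1:40 AM UTC.
Add 3 hours 4 minutes layover in Halborough → 4:44 AM UTC.
Add 15 hours and 31 minutes leg 2 → 8:15 PM UTC.
Add 1 hour 30 minutes layover in Thornfield → 9:45 PM UTC.
Add 2 hours leg 3 → 11:45 PM UTC.
Miravel is UTC+7:00, so local arrival = 11:45 PM + 7:00 = 6:45 AM on Jun 27.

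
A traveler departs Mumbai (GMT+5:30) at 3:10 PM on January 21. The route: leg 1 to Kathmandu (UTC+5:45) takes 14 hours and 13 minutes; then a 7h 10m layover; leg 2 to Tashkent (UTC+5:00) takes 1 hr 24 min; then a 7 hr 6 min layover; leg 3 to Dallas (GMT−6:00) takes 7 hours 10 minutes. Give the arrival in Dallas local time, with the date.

Convert departure to UTC: 3:10 PM − 5:30 = 9:40 AM UTC on Jan 21.
Add 14 hours and 13 minutes leg 1 → 11:53 PM UTC.
Add 7 hours and 10 minutes layover in Kathmandu → 7:03 AM UTC (Jan 22).
Add 1 hour and 24 minutes leg 2 → 8:27 AM UTC.
Add 7 hours and 6 minutes layover in Tashkent → 3:33 PM UTC.
Add 7 hours and 10 minutes leg 3 → 10:43 PM UTC.
Dallas is UTC−6:00, so local arrival = 10:43 PM − 6:00 = 4:43 PM on Jan 22.

4:43 PM on January 22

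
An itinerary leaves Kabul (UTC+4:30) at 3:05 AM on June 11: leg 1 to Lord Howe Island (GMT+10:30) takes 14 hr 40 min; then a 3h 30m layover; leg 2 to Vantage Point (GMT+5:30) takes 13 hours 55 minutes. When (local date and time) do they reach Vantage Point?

Convert departure to UTC: 3:05 AM − 4:30 = 10:35 PM UTC on Jun 10.
Add 14 hours and 40 minutes leg 1 → 1:15 PM UTC (Jun 11).
Add 3 hours and 30 minutes layover in Lord Howe Island → 4:45 PM UTC.
Add 13 hours and 55 minutes leg 2 → 6:40 AM UTC (Jun 12).
Vantage Point is UTC+5:30, so local arrival = 6:40 AM + 5:30 = 12:10 PM on Jun 12.

12:10 PM on June 12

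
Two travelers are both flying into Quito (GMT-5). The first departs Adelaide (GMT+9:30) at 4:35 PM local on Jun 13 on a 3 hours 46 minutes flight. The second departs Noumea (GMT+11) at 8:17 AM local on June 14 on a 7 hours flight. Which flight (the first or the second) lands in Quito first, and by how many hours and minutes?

the first, by 17 hours 26 minutes

Flight 1 in UTC: 4:35 PM − 9:30 = 7:05 AM on Jun 13.
+3 hours and 46 minutes → arrive 10:51 AM UTC on Jun 13.
Flight 2 in UTC: 8:17 AM − 11:00 = 9:17 PM on Jun 13.
+7 hours → arrive 4:17 AM UTC on Jun 14.
Flight 1 lands earlier by 17 hours 26 minutes.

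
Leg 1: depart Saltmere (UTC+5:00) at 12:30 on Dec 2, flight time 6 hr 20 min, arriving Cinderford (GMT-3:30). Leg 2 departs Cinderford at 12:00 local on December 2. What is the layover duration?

Convert departure to UTC: 12:30 − 5:00 = 07:30 UTC on Dec 2.
Add 6 hours 20 minutes flight time → 13:50 UTC.
Cinderford is UTC−3:30, so local arrival = 13:50 − 3:30 = 10:20 on Dec 2.
Layover = 12:00 − 10:20 = 1 hour 40 minutes.

1 hour 40 minutes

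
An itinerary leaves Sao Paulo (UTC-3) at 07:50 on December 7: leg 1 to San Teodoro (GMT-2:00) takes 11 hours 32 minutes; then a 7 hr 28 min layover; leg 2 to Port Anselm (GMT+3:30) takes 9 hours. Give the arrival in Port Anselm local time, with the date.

Convert departure to UTC: 07:50 + 3:00 = 10:50 UTC on Dec 7.
Add 11 hours 32 minutes leg 1 → 22:22 UTC.
Add 7 hours and 28 minutes layover in San Teodoro → 05:50 UTC (Dec 8).
Add 9 hours leg 2 → 14:50 UTC.
Port Anselm is UTC+3:30, so local arrival = 14:50 + 3:30 = 18:20 on Dec 8.

18:20 on Dec 8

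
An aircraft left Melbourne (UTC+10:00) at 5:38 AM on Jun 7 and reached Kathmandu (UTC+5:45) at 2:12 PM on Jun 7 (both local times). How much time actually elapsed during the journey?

Departure in UTC: 5:38 AM − 10:00 = 7:38 PM on Jun 6.
Arrival in UTC: 2:12 PM − 5:45 = 8:27 AM on Jun 7.
Elapsed = 8:27 AM − 7:38 PM (+1 day) = 12 hours 49 minutes.

12 hours 49 minutes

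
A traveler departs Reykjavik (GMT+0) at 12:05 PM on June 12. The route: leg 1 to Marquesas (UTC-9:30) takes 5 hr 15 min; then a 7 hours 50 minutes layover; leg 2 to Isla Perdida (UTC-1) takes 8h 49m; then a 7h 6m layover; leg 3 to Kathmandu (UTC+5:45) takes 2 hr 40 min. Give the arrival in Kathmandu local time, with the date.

Reykjavik is at UTC+0, so departure is already 12:05 PM UTC on Jun 12.
Add 5 hours and 15 minutes leg 1 → 5:20 PM UTC.
Add 7 hours and 50 minutes layover in Marquesas → 1:10 AM UTC (Jun 13).
Add 8 hours 49 minutes leg 2 → 9:59 AM UTC.
Add 7 hours and 6 minutes layover in Isla Perdida → 5:05 PM UTC.
Add 2 hours 40 minutes leg 3 → 7:45 PM UTC.
Kathmandu is UTC+5:45, so local arrival = 7:45 PM + 5:45 = 1:30 AM on Jun 14.

1:30 AM on June 14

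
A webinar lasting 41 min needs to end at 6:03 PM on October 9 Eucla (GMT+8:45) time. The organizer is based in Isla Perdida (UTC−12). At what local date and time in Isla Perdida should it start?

Target end time in UTC: 6:03 PM − 8:45 = 9:18 AM on Oct 9.
Subtract 41 minutes → start 8:37 AM UTC on Oct 9.
Isla Perdida is UTC−12:00: 8:37 AM − 12:00 = 8:37 PM on Oct 8.

8:37 PM on October 8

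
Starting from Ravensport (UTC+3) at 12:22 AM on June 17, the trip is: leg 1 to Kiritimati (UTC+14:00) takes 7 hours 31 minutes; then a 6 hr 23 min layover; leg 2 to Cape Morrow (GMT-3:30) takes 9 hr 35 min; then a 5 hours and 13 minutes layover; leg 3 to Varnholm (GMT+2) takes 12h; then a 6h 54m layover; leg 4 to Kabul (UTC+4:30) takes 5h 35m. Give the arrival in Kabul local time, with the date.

Convert departure to UTC: 12:22 AM − 3:00 = 9:22 PM UTC on Jun 16.
Add 7 hours 31 minutes leg 1 → 4:53 AM UTC (Jun 17).
Add 6 hours and 23 minutes layover in Kiritimati → 11:16 AM UTC.
Add 9 hours 35 minutes leg 2 → 8:51 PM UTC.
Add 5 hours 13 minutes layover in Cape Morrow → 2:04 AM UTC (Jun 18).
Add 12 hours leg 3 → 2:04 PM UTC.
Add 6 hours and 54 minutes layover in Varnholm → 8:58 PM UTC.
Add 5 hours and 35 minutes leg 4 → 2:33 AM UTC (Jun 19).
Kabul is UTC+4:30, so local arrival = 2:33 AM + 4:30 = 7:03 AM on Jun 19.

7:03 AM on June 19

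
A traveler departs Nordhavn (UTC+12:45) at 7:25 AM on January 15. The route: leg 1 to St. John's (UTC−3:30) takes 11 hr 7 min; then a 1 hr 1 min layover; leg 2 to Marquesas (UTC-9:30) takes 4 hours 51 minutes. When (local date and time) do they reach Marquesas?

Convert departure to UTC: 7:25 AM − 12:45 = 6:40 PM UTC on Jan 14.
Add 11 hours and 7 minutes leg 1 → 5:47 AM UTC (Jan 15).
Add 1 hour and 1 minute layover in St. John's → 6:48 AM UTC.
Add 4 hours 51 minutes leg 2 → 11:39 AM UTC.
Marquesas is UTC−9:30, so local arrival = 11:39 AM − 9:30 = 2:09 AM on Jan 15.

2:09 AM on Jan 15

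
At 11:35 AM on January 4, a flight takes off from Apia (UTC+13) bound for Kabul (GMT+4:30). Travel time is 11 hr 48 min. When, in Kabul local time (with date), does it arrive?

2:53 PM on January 4

Convert departure to UTC: 11:35 AM − 13:00 = 10:35 PM UTC on Jan 3.
Add 11 hours 48 minutes travel time → 10:23 AM UTC (Jan 4).
Kabul is UTC+4:30, so local arrival = 10:23 AM + 4:30 = 2:53 PM on Jan 4.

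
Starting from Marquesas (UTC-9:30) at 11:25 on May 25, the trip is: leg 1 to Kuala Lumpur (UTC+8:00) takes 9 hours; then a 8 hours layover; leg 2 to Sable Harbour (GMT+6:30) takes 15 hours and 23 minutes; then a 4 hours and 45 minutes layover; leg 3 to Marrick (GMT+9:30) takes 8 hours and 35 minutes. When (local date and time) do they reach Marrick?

Convert departure to UTC: 11:25 + 9:30 = 20:55 UTC on May 25.
Add 9 hours leg 1 → 05:55 UTC (May 26).
Add 8 hours layover in Kuala Lumpur → 13:55 UTC.
Add 15 hours 23 minutes leg 2 → 05:18 UTC (May 27).
Add 4 hours 45 minutes layover in Sable Harbour → 10:03 UTC.
Add 8 hours 35 minutes leg 3 → 18:38 UTC.
Marrick is UTC+9:30, so local arrival = 18:38 + 9:30 = 04:08 on May 28.

04:08 on May 28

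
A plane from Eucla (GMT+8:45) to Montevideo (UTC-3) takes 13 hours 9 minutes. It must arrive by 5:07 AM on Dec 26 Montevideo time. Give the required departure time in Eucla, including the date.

3:43 AM on December 26

Target arrival in UTC: 5:07 AM + 3:00 = 8:07 AM on Dec 26.
Subtract 13 hours and 9 minutes → departure 6:58 PM UTC on Dec 25.
Eucla is UTC+8:45: 6:58 PM + 8:45 = 3:43 AM on Dec 26.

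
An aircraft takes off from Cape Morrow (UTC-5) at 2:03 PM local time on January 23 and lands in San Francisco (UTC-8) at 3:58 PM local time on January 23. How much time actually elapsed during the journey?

Departure in UTC: 2:03 PM + 5:00 = 7:03 PM on Jan 23.
Arrival in UTC: 3:58 PM + 8:00 = 11:58 PM on Jan 23.
Elapsed = 11:58 PM − 7:03 PM = 4 hours 55 minutes.

4 hours 55 minutes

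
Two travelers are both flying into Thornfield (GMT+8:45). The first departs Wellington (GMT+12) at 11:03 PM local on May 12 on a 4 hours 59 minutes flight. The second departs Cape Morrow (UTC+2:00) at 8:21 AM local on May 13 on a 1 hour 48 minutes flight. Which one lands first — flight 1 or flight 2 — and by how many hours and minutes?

the first, by 16 hours 7 minutes

Flight 1 in UTC: 11:03 PM − 12:00 = 11:03 AM on May 12.
+4 hours and 59 minutes → arrive 4:02 PM UTC on May 12.
Flight 2 in UTC: 8:21 AM − 2:00 = 6:21 AM on May 13.
+1 hour and 48 minutes → arrive 8:09 AM UTC on May 13.
Flight 1 lands earlier by 16 hours 7 minutes.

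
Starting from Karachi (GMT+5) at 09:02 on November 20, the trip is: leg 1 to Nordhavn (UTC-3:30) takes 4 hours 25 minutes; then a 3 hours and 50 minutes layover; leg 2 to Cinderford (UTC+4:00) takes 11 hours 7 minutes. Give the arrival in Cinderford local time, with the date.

Convert departure to UTC: 09:02 − 5:00 = 04:02 UTC on Nov 20.
Add 4 hours and 25 minutes leg 1 → 08:27 UTC.
Add 3 hours 50 minutes layover in Nordhavn → 12:17 UTC.
Add 11 hours and 7 minutes leg 2 → 23:24 UTC.
Cinderford is UTC+4:00, so local arrival = 23:24 + 4:00 = 03:24 on Nov 21.

03:24 on Nov 21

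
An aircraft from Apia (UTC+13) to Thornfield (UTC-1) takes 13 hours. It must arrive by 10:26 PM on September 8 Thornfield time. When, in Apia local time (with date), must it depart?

Target arrival in UTC: 10:26 PM + 1:00 = 11:26 PM on Sep 8.
Subtract 13 hours → departure 10:26 AM UTC on Sep 8.
Apia is UTC+13:00: 10:26 AM + 13:00 = 11:26 PM on Sep 8.

11:26 PM on Sep 8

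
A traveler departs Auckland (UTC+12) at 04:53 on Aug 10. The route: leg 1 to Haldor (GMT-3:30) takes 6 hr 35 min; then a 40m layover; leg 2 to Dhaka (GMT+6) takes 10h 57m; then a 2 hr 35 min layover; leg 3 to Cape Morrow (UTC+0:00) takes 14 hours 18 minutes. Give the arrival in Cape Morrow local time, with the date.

Convert departure to UTC: 04:53 − 12:00 = 16:53 UTC on Aug 9.
Add 6 hours 35 minutes leg 1 → 23:28 UTC.
Add 40 minutes layover in Haldor → 00:08 UTC (Aug 10).
Add 10 hours 57 minutes leg 2 → 11:05 UTC.
Add 2 hours and 35 minutes layover in Dhaka → 13:40 UTC.
Add 14 hours and 18 minutes leg 3 → 03:58 UTC (Aug 11).
Cape Morrow is UTC+0, so local arrival is the same: 03:58 on Aug 11.

03:58 on August 11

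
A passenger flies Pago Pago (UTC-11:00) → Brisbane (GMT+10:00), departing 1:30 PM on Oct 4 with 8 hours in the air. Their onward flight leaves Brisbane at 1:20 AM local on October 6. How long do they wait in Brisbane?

6 hours 50 minutes

Convert departure to UTC: 1:30 PM + 11:00 = 12:30 AM UTC on Oct 5.
Add 8 hours flight time → 8:30 AM UTC.
Brisbane is UTC+10:00, so local arrival = 8:30 AM + 10:00 = 6:30 PM on Oct 5.
Layover = 1:20 AM − 6:30 PM (+1 day) = 6 hours 50 minutes.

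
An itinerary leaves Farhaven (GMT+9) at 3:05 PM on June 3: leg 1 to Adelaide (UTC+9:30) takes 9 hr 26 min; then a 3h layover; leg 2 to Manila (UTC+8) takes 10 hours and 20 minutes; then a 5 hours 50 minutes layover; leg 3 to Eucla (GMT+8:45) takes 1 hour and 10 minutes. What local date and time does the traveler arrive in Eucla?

8:36 PM on June 4

Convert departure to UTC: 3:05 PM − 9:00 = 6:05 AM UTC on Jun 3.
Add 9 hours 26 minutes leg 1 → 3:31 PM UTC.
Add 3 hours layover in Adelaide → 6:31 PM UTC.
Add 10 hours and 20 minutes leg 2 → 4:51 AM UTC (Jun 4).
Add 5 hours 50 minutes layover in Manila → 10:41 AM UTC.
Add 1 hour 10 minutes leg 3 → 11:51 AM UTC.
Eucla is UTC+8:45, so local arrival = 11:51 AM + 8:45 = 8:36 PM on Jun 4.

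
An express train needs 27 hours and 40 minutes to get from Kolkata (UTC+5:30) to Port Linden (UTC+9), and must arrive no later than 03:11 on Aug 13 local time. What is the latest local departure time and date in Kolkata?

20:01 on August 11

Target arrival in UTC: 03:11 − 9:00 = 18:11 on Aug 12.
Subtract 27 hours 40 minutes → departure 14:31 UTC on Aug 11.
Kolkata is UTC+5:30: 14:31 + 5:30 = 20:01 on Aug 11.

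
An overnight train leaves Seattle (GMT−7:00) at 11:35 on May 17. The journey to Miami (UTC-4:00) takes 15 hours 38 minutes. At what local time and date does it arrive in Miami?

06:13 on May 18

Miami is 3:00 ahead of Seattle.
After 15 hours 38 minutes it is 03:13 (May 18) in Seattle.
Shift by the zone difference: 03:13 + 3:00 = 06:13 on May 18 in Miami.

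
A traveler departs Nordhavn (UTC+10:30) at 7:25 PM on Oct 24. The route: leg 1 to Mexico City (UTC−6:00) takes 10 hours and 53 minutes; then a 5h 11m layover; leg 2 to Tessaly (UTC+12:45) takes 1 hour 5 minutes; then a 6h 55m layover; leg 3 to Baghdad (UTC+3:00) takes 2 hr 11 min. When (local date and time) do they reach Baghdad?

Convert departure to UTC: 7:25 PM − 10:30 = 8:55 AM UTC on Oct 24.
Add 10 hours and 53 minutes leg 1 → 7:48 PM UTC.
Add 5 hours 11 minutes layover in Mexico City → 12:59 AM UTC (Oct 25).
Add 1 hour 5 minutes leg 2 → 2:04 AM UTC.
Add 6 hours and 55 minutes layover in Tessaly → 8:59 AM UTC.
Add 2 hours and 11 minutes leg 3 → 11:10 AM UTC.
Baghdad is UTC+3:00, so local arrival = 11:10 AM + 3:00 = 2:10 PM on Oct 25.

2:10 PM on Oct 25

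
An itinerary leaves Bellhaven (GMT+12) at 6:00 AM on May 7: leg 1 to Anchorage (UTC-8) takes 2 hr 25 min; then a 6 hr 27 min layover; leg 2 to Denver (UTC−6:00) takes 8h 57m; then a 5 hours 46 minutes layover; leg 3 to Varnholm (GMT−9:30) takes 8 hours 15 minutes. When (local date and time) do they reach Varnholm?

Convert departure to UTC: 6:00 AM − 12:00 = 6:00 PM UTC on May 6.
Add 2 hours and 25 minutes leg 1 → 8:25 PM UTC.
Add 6 hours and 27 minutes layover in Anchorage → 2:52 AM UTC (May 7).
Add 8 hours 57 minutes leg 2 → 11:49 AM UTC.
Add 5 hours 46 minutes layover in Denver → 5:35 PM UTC.
Add 8 hours and 15 minutes leg 3 → 1:50 AM UTC (May 8).
Varnholm is UTC−9:30, so local arrival = 1:50 AM − 9:30 = 4:20 PM on May 7.

4:20 PM on May 7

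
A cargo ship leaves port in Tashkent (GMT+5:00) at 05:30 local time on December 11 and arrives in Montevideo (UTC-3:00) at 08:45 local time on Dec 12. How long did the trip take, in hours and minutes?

35 hours 15 minutes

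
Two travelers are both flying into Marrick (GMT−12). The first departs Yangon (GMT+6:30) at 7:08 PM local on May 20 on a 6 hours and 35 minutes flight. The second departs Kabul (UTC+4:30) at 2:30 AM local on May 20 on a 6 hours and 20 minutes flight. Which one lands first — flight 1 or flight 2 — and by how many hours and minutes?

the second, by 14 hours 53 minutes

Flight 1 in UTC: 7:08 PM − 6:30 = 12:38 PM on May 20.
+6 hours 35 minutes → arrive 7:13 PM UTC on May 20.
Flight 2 in UTC: 2:30 AM − 4:30 = 10:00 PM on May 19.
+6 hours 20 minutes → arrive 4:20 AM UTC on May 20.
Flight 2 lands earlier by 14 hours 53 minutes.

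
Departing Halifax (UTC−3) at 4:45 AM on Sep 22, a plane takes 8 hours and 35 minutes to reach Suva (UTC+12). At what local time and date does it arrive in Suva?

4:20 AM on September 23

Convert departure to UTC: 4:45 AM + 3:00 = 7:45 AM UTC on Sep 22.
Add 8 hours 35 minutes travel time → 4:20 PM UTC.
Suva is UTC+12:00, so local arrival = 4:20 PM + 12:00 = 4:20 AM on Sep 23.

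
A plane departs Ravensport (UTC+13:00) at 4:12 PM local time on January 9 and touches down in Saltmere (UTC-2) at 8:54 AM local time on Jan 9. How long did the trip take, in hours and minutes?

Departure in UTC: 4:12 PM − 13:00 = 3:12 AM on Jan 9.
Arrival in UTC: 8:54 AM + 2:00 = 10:54 AM on Jan 9.
Elapsed = 10:54 AM − 3:12 AM = 7 hours 42 minutes.

7 hours 42 minutes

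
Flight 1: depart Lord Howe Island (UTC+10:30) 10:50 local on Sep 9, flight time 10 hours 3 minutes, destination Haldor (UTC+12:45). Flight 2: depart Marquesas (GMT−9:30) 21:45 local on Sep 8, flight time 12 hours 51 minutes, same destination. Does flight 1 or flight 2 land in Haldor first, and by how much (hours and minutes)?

the first, by 9 hours 43 minutes

Flight 1 in UTC: 10:50 − 10:30 = 00:20 on Sep 9.
+10 hours 3 minutes → arrive 10:23 UTC on Sep 9.
Flight 2 in UTC: 21:45 + 9:30 = 07:15 on Sep 9.
+12 hours and 51 minutes → arrive 20:06 UTC on Sep 9.
Flight 1 lands earlier by 9 hours 43 minutes.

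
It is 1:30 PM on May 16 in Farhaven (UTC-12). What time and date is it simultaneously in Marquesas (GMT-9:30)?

In UTC: 1:30 PM + 12:00 = 1:30 AM on May 17.
Marquesas is UTC−9:30: 1:30 AM − 9:30 = 4:00 PM on May 16.

4:00 PM on May 16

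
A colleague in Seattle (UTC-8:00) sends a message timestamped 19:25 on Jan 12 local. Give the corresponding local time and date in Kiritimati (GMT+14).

17:25 on Jan 13

Kiritimati is 22:00 ahead of Seattle.
Shift by the zone difference: 19:25 + 22:00 = 17:25 on Jan 13 in Kiritimati.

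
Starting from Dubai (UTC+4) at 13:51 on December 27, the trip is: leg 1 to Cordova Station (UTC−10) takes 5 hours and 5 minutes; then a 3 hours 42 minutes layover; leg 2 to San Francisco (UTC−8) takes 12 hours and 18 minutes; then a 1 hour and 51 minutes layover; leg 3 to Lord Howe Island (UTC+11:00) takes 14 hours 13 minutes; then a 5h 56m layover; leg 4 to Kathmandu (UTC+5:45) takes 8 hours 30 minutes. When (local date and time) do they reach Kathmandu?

19:11 on December 29

Convert departure to UTC: 13:51 − 4:00 = 09:51 UTC on Dec 27.
Add 5 hours and 5 minutes leg 1 → 14:56 UTC.
Add 3 hours and 42 minutes layover in Cordova Station → 18:38 UTC.
Add 12 hours and 18 minutes leg 2 → 06:56 UTC (Dec 28).
Add 1 hour and 51 minutes layover in San Francisco → 08:47 UTC.
Add 14 hours and 13 minutes leg 3 → 23:00 UTC.
Add 5 hours 56 minutes layover in Lord Howe Island → 04:56 UTC (Dec 29).
Add 8 hours and 30 minutes leg 4 → 13:26 UTC.
Kathmandu is UTC+5:45, so local arrival = 13:26 + 5:45 = 19:11 on Dec 29.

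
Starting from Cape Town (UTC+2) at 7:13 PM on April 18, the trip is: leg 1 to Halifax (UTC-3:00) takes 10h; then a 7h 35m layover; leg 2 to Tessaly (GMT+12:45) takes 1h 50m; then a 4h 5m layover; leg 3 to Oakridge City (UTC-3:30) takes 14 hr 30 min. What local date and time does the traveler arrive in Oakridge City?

Convert departure to UTC: 7:13 PM − 2:00 = 5:13 PM UTC on Apr 18.
Add 10 hours leg 1 → 3:13 AM UTC (Apr 19).
Add 7 hours 35 minutes layover in Halifax → 10:48 AM UTC.
Add 1 hour and 50 minutes leg 2 → 12:38 PM UTC.
Add 4 hours 5 minutes layover in Tessaly → 4:43 PM UTC.
Add 14 hours 30 minutes leg 3 → 7:13 AM UTC (Apr 20).
Oakridge City is UTC−3:30, so local arrival = 7:13 AM − 3:30 = 3:43 AM on Apr 20.

3:43 AM on Apr 20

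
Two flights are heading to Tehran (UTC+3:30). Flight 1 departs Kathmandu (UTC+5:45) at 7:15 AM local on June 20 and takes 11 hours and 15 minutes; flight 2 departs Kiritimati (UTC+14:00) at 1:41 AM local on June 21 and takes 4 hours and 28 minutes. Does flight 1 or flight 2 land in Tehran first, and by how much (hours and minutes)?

the first, by 3 hours 24 minutes

Flight 1 in UTC: 7:15 AM − 5:45 = 1:30 AM on Jun 20.
+11 hours and 15 minutes → arrive 12:45 PM UTC on Jun 20.
Flight 2 in UTC: 1:41 AM − 14:00 = 11:41 AM on Jun 20.
+4 hours and 28 minutes → arrive 4:09 PM UTC on Jun 20.
Flight 1 lands earlier by 3 hours 24 minutes.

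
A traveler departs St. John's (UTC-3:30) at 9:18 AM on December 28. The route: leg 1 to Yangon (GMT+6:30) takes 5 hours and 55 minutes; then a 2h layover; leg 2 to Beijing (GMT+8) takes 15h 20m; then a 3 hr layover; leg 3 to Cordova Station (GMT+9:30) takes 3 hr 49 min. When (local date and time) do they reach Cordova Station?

4:22 AM on December 30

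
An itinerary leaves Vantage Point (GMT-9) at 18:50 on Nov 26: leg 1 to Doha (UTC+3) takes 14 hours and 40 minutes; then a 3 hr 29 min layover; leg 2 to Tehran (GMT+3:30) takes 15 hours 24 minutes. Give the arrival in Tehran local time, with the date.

Convert departure to UTC: 18:50 + 9:00 = 03:50 UTC on Nov 27.
Add 14 hours 40 minutes leg 1 → 18:30 UTC.
Add 3 hours 29 minutes layover in Doha → 21:59 UTC.
Add 15 hours 24 minutes leg 2 → 13:23 UTC (Nov 28).
Tehran is UTC+3:30, so local arrival = 13:23 + 3:30 = 16:53 on Nov 28.

16:53 on Nov 28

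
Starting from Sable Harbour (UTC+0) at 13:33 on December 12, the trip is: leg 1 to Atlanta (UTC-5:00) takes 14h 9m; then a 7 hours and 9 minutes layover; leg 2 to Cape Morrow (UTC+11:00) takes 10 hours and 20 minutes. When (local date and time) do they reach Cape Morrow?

Sable Harbour is at UTC+0, so departure is already 13:33 UTC on Dec 12.
Add 14 hours 9 minutes leg 1 → 03:42 UTC (Dec 13).
Add 7 hours and 9 minutes layover in Atlanta → 10:51 UTC.
Add 10 hours 20 minutes leg 2 → 21:11 UTC.
Cape Morrow is UTC+11:00, so local arrival = 21:11 + 11:00 = 08:11 on Dec 14.

08:11 on December 14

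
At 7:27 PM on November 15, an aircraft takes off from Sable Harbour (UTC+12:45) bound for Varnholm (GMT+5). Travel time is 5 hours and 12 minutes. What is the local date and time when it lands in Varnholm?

4:54 PM on November 15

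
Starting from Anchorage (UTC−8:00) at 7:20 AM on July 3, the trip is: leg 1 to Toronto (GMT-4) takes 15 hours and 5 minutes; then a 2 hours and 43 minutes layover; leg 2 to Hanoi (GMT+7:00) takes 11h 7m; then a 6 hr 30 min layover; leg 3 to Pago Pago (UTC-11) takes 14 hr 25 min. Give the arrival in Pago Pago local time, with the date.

6:10 AM on July 5

Convert departure to UTC: 7:20 AM + 8:00 = 3:20 PM UTC on Jul 3.
Add 15 hours 5 minutes leg 1 → 6:25 AM UTC (Jul 4).
Add 2 hours and 43 minutes layover in Toronto → 9:08 AM UTC.
Add 11 hours 7 minutes leg 2 → 8:15 PM UTC.
Add 6 hours 30 minutes layover in Hanoi → 2:45 AM UTC (Jul 5).
Add 14 hours 25 minutes leg 3 → 5:10 PM UTC.
Pago Pago is UTC−11:00, so local arrival = 5:10 PM − 11:00 = 6:10 AM on Jul 5.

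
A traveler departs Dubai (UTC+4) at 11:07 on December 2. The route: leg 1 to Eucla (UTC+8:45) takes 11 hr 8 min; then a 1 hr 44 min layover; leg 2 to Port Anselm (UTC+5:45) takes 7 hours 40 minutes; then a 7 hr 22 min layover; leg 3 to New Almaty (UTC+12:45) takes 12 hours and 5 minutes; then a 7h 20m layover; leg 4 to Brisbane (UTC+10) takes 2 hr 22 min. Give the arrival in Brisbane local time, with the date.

18:48 on Dec 4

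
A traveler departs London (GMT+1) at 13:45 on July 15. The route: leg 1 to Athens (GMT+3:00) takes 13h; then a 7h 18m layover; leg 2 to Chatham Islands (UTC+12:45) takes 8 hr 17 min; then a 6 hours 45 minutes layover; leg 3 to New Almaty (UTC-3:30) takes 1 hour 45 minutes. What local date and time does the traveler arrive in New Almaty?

Convert departure to UTC: 13:45 − 1:00 = 12:45 UTC on Jul 15.
Add 13 hours leg 1 → 01:45 UTC (Jul 16).
Add 7 hours 18 minutes layover in Athens → 09:03 UTC.
Add 8 hours 17 minutes leg 2 → 17:20 UTC.
Add 6 hours 45 minutes layover in Chatham Islands → 00:05 UTC (Jul 17).
Add 1 hour and 45 minutes leg 3 → 01:50 UTC.
New Almaty is UTC−3:30, so local arrival = 01:50 − 3:30 = 22:20 on Jul 16.

22:20 on July 16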